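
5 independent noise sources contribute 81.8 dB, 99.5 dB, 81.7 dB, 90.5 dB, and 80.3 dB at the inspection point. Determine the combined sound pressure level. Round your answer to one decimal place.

100.2 dB

Incoherent sources combine by intensity addition: L_total = 10·log₁₀(Σ 10^(L_i/10)).
Σ 10^(L/10) = 10^(81.8/10) + 10^(99.5/10) + 10^(81.7/10) + 10^(90.5/10) + 10^(80.3/10) = 1.044e+10.
L_total = 10·log₁₀(1.044e+10) = 100.19 dB.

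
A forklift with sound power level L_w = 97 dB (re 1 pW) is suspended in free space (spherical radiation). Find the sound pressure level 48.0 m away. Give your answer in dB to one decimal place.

52.4 dB

The power spreads over a sphere of area 4π·r², so L_p = L_w − 10·log₁₀(4π·r²).
4π·r² = 2.895e+04 m², 10·log₁₀ of that is 44.617 dB.
L_p = 97 − 44.617 = 52.38 dB.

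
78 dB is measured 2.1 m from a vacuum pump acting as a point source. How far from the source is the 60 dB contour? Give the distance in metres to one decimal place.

The 18.0 dB drop corresponds to a distance ratio of 10^(18.0/20) for a point source.
r₂ = 2.1·10^((78−60)/20) = 2.1·10^(18.0/20) = 16.68 m.

16.7 m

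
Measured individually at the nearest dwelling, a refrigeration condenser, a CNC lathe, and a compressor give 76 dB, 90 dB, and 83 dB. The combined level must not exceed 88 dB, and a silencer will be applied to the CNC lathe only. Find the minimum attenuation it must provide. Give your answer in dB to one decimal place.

4.1 dB

Everything except the CNC lathe sums to 10^(76/10) + 10^(83/10) = 2.393e+08 in linear terms, 83.79 dB.
To meet 88 dB overall, the treated CNC lathe may contribute at most 10^(88/10) − 2.393e+08 = 3.916e+08, i.e. 85.93 dB.
So the CNC lathe must be reduced from 90 to 85.93 dB: IL = 4.07 dB.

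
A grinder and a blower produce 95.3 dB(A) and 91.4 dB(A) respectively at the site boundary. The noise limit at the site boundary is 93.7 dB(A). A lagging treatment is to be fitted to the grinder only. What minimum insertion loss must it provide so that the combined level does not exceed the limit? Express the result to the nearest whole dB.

The untreated sources together contribute 10^(91.4/10) = 1.380e+09, i.e. 91.40 dB(A).
The limit corresponds to 10^(93.7/10) = 2.344e+09; subtracting the fixed part leaves 9.638e+08 for the grinder, i.e. 89.84 dB(A).
So the grinder must be reduced from 95.3 to 89.84 dB(A): IL = 5.46 dB.

5 dB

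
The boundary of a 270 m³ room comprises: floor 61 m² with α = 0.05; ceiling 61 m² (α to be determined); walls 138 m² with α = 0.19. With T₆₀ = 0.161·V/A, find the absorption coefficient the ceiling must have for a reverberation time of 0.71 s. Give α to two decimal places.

From T₆₀ = 0.161·V/A, the target T₆₀ = 0.71 s needs A = 0.161·270/0.71 = 61.23 m².
Absorption from the other surfaces = 61·0.05 + 138·0.19 = 29.27 m², so the ceiling must supply 31.96 m² over 61 m².
α = 31.96/61 = 0.524.

0.52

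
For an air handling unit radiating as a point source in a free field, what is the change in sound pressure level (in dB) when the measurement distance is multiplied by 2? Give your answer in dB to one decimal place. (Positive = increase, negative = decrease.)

-6.0 dB

Point-source spreading: ΔL = −20·log₁₀(r₂/r₁).
ΔL = −20·log₁₀(2) = -6.02 dB.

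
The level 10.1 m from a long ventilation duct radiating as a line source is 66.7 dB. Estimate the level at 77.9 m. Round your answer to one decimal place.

57.8 dB

Cylindrical spreading from a line source gives a 10·log₁₀(r₂/r₁) drop.
L₂ = 66.7 − 10·log₁₀(77.9/10.1) = 66.7 − 8.872 = 57.83 dB.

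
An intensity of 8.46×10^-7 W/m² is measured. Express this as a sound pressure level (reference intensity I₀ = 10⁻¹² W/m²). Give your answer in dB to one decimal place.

L = 10·log₁₀(I/I₀) = 10·log₁₀(8.46×10^-7/10⁻¹²) = 10·log₁₀(8.46×10^5).
L = 10·(0.9274 + 5) = 59.27 dB.

59.3 dB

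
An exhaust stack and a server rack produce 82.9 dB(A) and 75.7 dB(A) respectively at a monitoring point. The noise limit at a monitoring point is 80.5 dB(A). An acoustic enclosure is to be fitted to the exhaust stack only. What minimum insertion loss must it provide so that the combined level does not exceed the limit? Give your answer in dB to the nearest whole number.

Everything except the exhaust stack sums to 10^(75.7/10) = 3.715e+07 in linear terms, 75.70 dB(A).
The limit corresponds to 10^(80.5/10) = 1.122e+08; subtracting the fixed part leaves 7.505e+07 for the exhaust stack, i.e. 78.75 dB(A).
Required insertion loss = 82.9 − 78.75 = 4.15 dB.

4 dB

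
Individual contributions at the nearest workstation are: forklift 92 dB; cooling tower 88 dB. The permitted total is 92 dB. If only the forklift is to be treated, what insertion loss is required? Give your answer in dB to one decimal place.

2.2 dB

Fixed contribution from the other source: Σ 10^(L/10) = 10^(88/10) = 6.310e+08 (88.00 dB).
The limit corresponds to 10^(92/10) = 1.585e+09; subtracting the fixed part leaves 9.539e+08 for the forklift, i.e. 89.80 dB.
So the forklift must be reduced from 92 to 89.80 dB: IL = 2.20 dB.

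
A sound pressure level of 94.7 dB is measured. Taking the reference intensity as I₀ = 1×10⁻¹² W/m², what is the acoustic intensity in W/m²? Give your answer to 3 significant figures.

I/I₀ = 10^(94.7/10) = 2.951e+09, so I = 2.951e+09 × 10⁻¹² W/m².

0.00295 W/m²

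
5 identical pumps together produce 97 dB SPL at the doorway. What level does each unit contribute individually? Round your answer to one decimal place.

90.0 dB SPL

For N identical incoherent sources L_total = L₁ + 10·log₁₀ N, so L₁ = 97 − 10·log₁₀(5) = 97 − 6.990.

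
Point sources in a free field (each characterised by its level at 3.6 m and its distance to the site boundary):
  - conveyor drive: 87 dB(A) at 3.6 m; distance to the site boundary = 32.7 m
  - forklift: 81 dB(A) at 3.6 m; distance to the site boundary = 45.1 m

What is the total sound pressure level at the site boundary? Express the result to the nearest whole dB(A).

First find each source's level at the receiver (point-source: −20·log₁₀(r/r_ref)), then combine on an intensity basis.
conveyor drive: 87 − 20·log₁₀(32.7/3.6) = 87 − 19.16 = 67.84 dB(A).
forklift: 81 − 20·log₁₀(45.1/3.6) = 81 − 21.96 = 59.04 dB(A).
Σ 10^(L/10) = 6.877e+06 → L_total = 10·log₁₀(6.877e+06) = 68.37 dB(A).

68 dB(A)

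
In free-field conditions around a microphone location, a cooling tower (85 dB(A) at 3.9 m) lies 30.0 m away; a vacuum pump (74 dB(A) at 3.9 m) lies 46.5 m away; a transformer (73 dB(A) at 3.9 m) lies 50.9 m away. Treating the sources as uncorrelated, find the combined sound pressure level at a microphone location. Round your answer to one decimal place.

67.5 dB(A)

Propagate each source to the receiver with L = L_ref − 20·log₁₀(r/r_ref), then add intensities.
cooling tower: 85 − 20·log₁₀(30.0/3.9) = 85 − 17.72 = 67.28 dB(A).
vacuum pump: 74 − 20·log₁₀(46.5/3.9) = 74 − 21.53 = 52.47 dB(A).
transformer: 73 − 20·log₁₀(50.9/3.9) = 73 − 22.31 = 50.69 dB(A).
Σ 10^(L/10) = 5.638e+06 → L_total = 10·log₁₀(5.638e+06) = 67.51 dB(A).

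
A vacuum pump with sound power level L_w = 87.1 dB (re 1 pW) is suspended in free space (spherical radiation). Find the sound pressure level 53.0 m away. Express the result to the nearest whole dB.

42 dB

Free-field spherical radiation: L_p = L_w − 10·log₁₀(4π·r²), r = 53.0 m.
4π·r² = 3.53e+04 m², 10·log₁₀ of that is 45.478 dB.
L_p = 87.1 − 45.478 = 41.62 dB.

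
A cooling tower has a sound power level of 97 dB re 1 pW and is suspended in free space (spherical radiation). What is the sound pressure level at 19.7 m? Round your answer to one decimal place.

60.1 dB

Free-field spherical radiation: L_p = L_w − 10·log₁₀(4π·r²), r = 19.7 m.
4π·r² = 4877 m², 10·log₁₀ of that is 36.881 dB.
L_p = 97 − 36.881 = 60.12 dB.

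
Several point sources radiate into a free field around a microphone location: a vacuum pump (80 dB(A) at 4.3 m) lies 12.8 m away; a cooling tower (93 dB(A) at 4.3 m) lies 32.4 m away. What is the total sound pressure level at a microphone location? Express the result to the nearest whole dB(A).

Propagate each source to the receiver with L = L_ref − 20·log₁₀(r/r_ref), then add intensities.
vacuum pump: 80 − 20·log₁₀(12.8/4.3) = 80 − 9.47 = 70.53 dB(A).
cooling tower: 93 − 20·log₁₀(32.4/4.3) = 93 − 17.54 = 75.46 dB(A).
Σ 10^(L/10) = 4.643e+07 → L_total = 10·log₁₀(4.643e+07) = 76.67 dB(A).

77 dB(A)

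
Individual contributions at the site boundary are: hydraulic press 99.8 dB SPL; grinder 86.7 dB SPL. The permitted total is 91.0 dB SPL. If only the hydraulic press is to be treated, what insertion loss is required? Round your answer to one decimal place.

The untreated sources together contribute 10^(86.7/10) = 4.677e+08, i.e. 86.70 dB SPL.
The limit corresponds to 10^(91.0/10) = 1.259e+09; subtracting the fixed part leaves 7.912e+08 for the hydraulic press, i.e. 88.98 dB SPL.
Required insertion loss = 99.8 − 88.98 = 10.82 dB.

10.8 dB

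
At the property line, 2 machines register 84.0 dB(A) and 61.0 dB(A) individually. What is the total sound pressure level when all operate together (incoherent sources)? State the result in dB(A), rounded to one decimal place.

For uncorrelated sources the intensities add, so convert each level to linear form, sum, and take 10·log₁₀ of the total.
Σ 10^(L/10) = 10^(84.0/10) + 10^(61.0/10) = 2.524e+08.
L_total = 10·log₁₀(2.524e+08) = 84.02 dB(A).

84.0 dB(A)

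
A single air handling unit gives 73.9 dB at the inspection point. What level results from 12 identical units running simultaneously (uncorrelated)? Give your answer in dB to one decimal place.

N identical incoherent sources raise the level by 10·log₁₀ N.
L_total = 73.9 + 10·log₁₀(12) = 73.9 + 10.792 = 84.69 dB.

84.7 dB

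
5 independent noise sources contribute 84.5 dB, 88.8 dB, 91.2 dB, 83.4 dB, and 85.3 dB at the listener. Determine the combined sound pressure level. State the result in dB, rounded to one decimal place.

94.6 dB

Incoherent sources combine by intensity addition: L_total = 10·log₁₀(Σ 10^(L_i/10)).
Σ 10^(L/10) = 10^(84.5/10) + 10^(88.8/10) + 10^(91.2/10) + 10^(83.4/10) + 10^(85.3/10) = 2.916e+09.
L_total = 10·log₁₀(2.916e+09) = 94.65 dB.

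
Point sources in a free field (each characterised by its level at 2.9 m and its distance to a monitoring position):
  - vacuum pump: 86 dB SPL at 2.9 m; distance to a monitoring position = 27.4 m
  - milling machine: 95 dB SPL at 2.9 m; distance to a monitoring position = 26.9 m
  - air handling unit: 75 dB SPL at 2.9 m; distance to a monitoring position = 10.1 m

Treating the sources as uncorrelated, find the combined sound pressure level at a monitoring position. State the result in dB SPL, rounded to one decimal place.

Apply inverse-square spreading to bring every level to the receiver, then sum 10^(L/10).
vacuum pump: 86 − 20·log₁₀(27.4/2.9) = 86 − 19.51 = 66.49 dB SPL.
milling machine: 95 − 20·log₁₀(26.9/2.9) = 95 − 19.35 = 75.65 dB SPL.
air handling unit: 75 − 20·log₁₀(10.1/2.9) = 75 − 10.84 = 64.16 dB SPL.
Σ 10^(L/10) = 4.382e+07 → L_total = 10·log₁₀(4.382e+07) = 76.42 dB SPL.

76.4 dB SPL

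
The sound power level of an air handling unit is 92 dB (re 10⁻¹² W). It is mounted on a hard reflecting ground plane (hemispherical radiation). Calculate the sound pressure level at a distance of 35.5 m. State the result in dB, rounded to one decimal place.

53.0 dB

Free-field hemispherical radiation: L_p = L_w − 10·log₁₀(2π·r²), r = 35.5 m.
2π·r² = 7918 m², 10·log₁₀ of that is 38.986 dB.
L_p = 92 − 38.986 = 53.01 dB.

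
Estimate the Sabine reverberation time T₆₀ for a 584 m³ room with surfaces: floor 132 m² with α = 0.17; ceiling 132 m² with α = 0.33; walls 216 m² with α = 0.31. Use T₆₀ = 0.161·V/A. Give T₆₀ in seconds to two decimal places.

0.71 s

A = Σ Sᵢαᵢ = 132·0.17 + 132·0.33 + 216·0.31 = 132.96 m².
T₆₀ = 0.161·V/A = 0.161·584/132.96 = 0.707 s.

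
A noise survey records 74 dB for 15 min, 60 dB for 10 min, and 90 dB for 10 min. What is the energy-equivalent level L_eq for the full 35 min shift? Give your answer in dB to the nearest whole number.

The energy average is taken in the linear domain: L_eq = 10·log₁₀[(Σ tᵢ·10^(Lᵢ/10))/T], T = 35 min.
Σ tᵢ·10^(Lᵢ/10) = 15·10^(74/10) + 10·10^(60/10) + 10·10^(90/10) = 1.039e+10.
L_eq = 10·log₁₀(1.039e+10/35) = 84.72 dB.

85 dB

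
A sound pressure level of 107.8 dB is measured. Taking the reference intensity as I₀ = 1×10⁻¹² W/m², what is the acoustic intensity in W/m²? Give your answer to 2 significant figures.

I/I₀ = 10^(107.8/10) = 6.026e+10, so I = 6.026e+10 × 10⁻¹² W/m².

0.060 W/m²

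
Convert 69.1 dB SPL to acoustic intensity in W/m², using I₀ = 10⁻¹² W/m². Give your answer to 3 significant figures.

L = 10·log₁₀(I/I₀) ⇒ I = I₀·10^(L/10) = 10⁻¹² × 10^6.91.

8.13e-06 W/m²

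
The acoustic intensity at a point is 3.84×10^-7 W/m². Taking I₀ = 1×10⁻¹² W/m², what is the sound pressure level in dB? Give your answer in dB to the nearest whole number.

Dividing by I₀ shifts the exponent by 12: I/I₀ = 3.84×10^5.
L = 10·(0.5843 + 5) = 55.84 dB.

56 dB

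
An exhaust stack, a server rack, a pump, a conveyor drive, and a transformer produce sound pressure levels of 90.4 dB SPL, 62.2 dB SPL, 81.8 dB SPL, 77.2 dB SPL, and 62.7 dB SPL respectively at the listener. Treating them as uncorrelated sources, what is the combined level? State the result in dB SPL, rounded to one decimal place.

Incoherent sources combine by intensity addition: L_total = 10·log₁₀(Σ 10^(L_i/10)).
Σ 10^(L/10) = 10^(90.4/10) + 10^(62.2/10) + 10^(81.8/10) + 10^(77.2/10) + 10^(62.7/10) = 1.304e+09.
L_total = 10·log₁₀(1.304e+09) = 91.15 dB SPL.

91.2 dB SPL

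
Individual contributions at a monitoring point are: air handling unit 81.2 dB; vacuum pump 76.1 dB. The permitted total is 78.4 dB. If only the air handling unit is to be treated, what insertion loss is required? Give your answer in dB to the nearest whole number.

7 dB

The untreated sources together contribute 10^(76.1/10) = 4.074e+07, i.e. 76.10 dB.
To meet 78.4 dB overall, the treated air handling unit may contribute at most 10^(78.4/10) − 4.074e+07 = 2.845e+07, i.e. 74.54 dB.
Required insertion loss = 81.2 − 74.54 = 6.66 dB.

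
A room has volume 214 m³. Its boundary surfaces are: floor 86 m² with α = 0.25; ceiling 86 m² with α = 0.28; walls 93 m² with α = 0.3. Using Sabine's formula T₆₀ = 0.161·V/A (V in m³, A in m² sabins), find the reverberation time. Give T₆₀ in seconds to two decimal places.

0.47 s

Summing Sᵢαᵢ: 86·0.25 + 86·0.28 + 93·0.3 = 73.48 m².
T₆₀ = 0.161·V/A = 0.161·214/73.48 = 0.469 s.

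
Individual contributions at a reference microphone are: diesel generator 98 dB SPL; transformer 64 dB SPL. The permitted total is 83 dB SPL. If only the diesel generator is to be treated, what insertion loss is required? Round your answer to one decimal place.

15.1 dB

The untreated sources together contribute 10^(64/10) = 2.512e+06, i.e. 64.00 dB SPL.
The limit corresponds to 10^(83/10) = 1.995e+08; subtracting the fixed part leaves 1.970e+08 for the diesel generator, i.e. 82.94 dB SPL.
So the diesel generator must be reduced from 98 to 82.94 dB SPL: IL = 15.06 dB.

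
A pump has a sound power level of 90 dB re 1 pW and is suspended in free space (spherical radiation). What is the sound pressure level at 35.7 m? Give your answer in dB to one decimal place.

L_p = L_w − 10·log₁₀(4π·r²) with r = 35.7 m.
4π·r² = 1.602e+04 m², 10·log₁₀ of that is 42.045 dB.
L_p = 90 − 42.045 = 47.95 dB.

48.0 dB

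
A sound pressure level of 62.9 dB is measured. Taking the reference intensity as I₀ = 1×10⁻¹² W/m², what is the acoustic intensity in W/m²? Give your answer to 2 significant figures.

1.9e-06 W/m²

L = 10·log₁₀(I/I₀) ⇒ I = I₀·10^(L/10) = 10⁻¹² × 10^6.29.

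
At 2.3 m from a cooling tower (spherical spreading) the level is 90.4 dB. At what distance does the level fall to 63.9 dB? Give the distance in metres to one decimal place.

Point-source spreading drops the level by 20·log₁₀(r₂/r₁); inverting, r₂/r₁ = 10^(ΔL/20).
r₂ = 2.3·10^((90.4−63.9)/20) = 2.3·10^(26.5/20) = 48.61 m.

48.6 m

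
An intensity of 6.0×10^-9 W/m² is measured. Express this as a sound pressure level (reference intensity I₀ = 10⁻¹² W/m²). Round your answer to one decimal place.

I/I₀ = 6.0×10^-9/10⁻¹² = 6.0×10^3, and L = 10·log₁₀(I/I₀).
L = 10·(0.7782 + 3) = 37.78 dB.

37.8 dB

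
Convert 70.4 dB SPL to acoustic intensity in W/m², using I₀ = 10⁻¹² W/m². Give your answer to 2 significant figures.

1.1e-05 W/m²

I/I₀ = 10^(70.4/10) = 1.096e+07, so I = 1.096e+07 × 10⁻¹² W/m².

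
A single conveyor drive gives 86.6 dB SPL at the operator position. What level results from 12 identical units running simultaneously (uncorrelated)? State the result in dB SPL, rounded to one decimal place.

With 12 equal, uncorrelated contributions the intensity is 12× that of one unit, giving a rise of 10·log₁₀ 12.
L_total = 86.6 + 10·log₁₀(12) = 86.6 + 10.792 = 97.39 dB SPL.

97.4 dB SPL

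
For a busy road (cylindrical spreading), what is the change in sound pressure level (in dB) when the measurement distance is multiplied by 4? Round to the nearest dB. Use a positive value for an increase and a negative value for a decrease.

With cylindrical spreading the level changes by −10·log₁₀(r₂/r₁).
ΔL = −10·log₁₀(4) = -6.02 dB.

-6 dB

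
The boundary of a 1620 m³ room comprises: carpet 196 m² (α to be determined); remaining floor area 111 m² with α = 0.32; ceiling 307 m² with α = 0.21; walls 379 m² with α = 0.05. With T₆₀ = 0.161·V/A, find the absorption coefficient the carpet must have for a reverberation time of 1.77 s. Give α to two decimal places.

0.14

A = 0.161·V/T₆₀ = 0.161·1620/1.77 = 147.36 m² sabins.
Absorption from the other surfaces = 111·0.32 + 307·0.21 + 379·0.05 = 118.94 m², so the carpet must supply 28.42 m² over 196 m².
α = 28.42/196 = 0.145.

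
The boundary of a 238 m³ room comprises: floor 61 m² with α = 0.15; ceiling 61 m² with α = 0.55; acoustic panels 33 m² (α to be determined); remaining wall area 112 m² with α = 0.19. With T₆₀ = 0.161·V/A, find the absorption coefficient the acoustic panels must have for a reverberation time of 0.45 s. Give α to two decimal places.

0.64

A = 0.161·V/T₆₀ = 0.161·238/0.45 = 85.15 m² sabins.
Absorption from the other surfaces = 61·0.15 + 61·0.55 + 112·0.19 = 63.98 m², so the acoustic panels must supply 21.17 m² over 33 m².
α = 21.17/33 = 0.642.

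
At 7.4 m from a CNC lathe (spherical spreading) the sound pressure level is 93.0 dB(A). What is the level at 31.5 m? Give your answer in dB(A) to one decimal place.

Spherical spreading from a point source gives a 20·log₁₀(r₂/r₁) drop.
L₂ = 93.0 − 20·log₁₀(31.5/7.4) = 93.0 − 12.582 = 80.42 dB(A).

80.4 dB(A)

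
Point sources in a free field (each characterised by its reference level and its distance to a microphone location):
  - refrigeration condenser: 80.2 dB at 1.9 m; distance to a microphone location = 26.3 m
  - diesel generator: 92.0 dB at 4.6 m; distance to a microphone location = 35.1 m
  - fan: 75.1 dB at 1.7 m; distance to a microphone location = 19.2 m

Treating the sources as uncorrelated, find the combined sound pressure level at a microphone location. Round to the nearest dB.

Propagate each source to the receiver with L = L_ref − 20·log₁₀(r/r_ref), then add intensities.
refrigeration condenser: 80.2 − 20·log₁₀(26.3/1.9) = 80.2 − 22.82 = 57.38 dB.
diesel generator: 92.0 − 20·log₁₀(35.1/4.6) = 92.0 − 17.65 = 74.35 dB.
fan: 75.1 − 20·log₁₀(19.2/1.7) = 75.1 − 21.06 = 54.04 dB.
Σ 10^(L/10) = 2.802e+07 → L_total = 10·log₁₀(2.802e+07) = 74.47 dB.

74 dB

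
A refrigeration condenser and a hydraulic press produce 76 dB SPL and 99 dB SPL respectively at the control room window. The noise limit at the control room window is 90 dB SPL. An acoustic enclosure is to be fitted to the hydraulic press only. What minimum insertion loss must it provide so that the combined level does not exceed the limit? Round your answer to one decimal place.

The untreated sources together contribute 10^(76/10) = 3.981e+07, i.e. 76.00 dB SPL.
To meet 90 dB SPL overall, the treated hydraulic press may contribute at most 10^(90/10) − 3.981e+07 = 9.602e+08, i.e. 89.82 dB SPL.
So the hydraulic press must be reduced from 99 to 89.82 dB SPL: IL = 9.18 dB.

9.2 dB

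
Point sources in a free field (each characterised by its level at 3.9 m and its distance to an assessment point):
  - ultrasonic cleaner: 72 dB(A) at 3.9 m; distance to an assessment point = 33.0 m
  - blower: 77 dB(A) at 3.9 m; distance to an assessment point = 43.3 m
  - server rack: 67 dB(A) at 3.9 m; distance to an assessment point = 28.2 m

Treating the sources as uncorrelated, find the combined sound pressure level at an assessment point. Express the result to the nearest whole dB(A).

Propagate each source to the receiver with L = L_ref − 20·log₁₀(r/r_ref), then add intensities.
ultrasonic cleaner: 72 − 20·log₁₀(33.0/3.9) = 72 − 18.55 = 53.45 dB(A).
blower: 77 − 20·log₁₀(43.3/3.9) = 77 − 20.91 = 56.09 dB(A).
server rack: 67 − 20·log₁₀(28.2/3.9) = 67 − 17.18 = 49.82 dB(A).
Σ 10^(L/10) = 7.238e+05 → L_total = 10·log₁₀(7.238e+05) = 58.60 dB(A).

59 dB(A)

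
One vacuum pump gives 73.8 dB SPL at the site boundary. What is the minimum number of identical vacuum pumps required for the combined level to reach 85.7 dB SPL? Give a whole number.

Need L₁ + 10·log₁₀ N ≥ 85.7, i.e. log₁₀ N ≥ 1.19.
N ≥ 10^(11.9/10) = 15.488, so N = 16.

16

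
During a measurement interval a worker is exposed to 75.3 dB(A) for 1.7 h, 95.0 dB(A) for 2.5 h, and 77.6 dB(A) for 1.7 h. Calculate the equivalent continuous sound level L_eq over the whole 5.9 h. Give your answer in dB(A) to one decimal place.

91.4 dB(A)

The energy average is taken in the linear domain: L_eq = 10·log₁₀[(Σ tᵢ·10^(Lᵢ/10))/T], T = 5.9 h.
Σ tᵢ·10^(Lᵢ/10) = 1.7·10^(75.3/10) + 2.5·10^(95.0/10) + 1.7·10^(77.6/10) = 8.061e+09.
L_eq = 10·log₁₀(8.061e+09/5.9) = 91.36 dB(A).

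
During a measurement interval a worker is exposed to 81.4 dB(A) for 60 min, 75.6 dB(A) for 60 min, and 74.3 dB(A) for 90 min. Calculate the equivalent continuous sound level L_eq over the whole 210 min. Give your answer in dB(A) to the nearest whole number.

78 dB(A)

The energy average is taken in the linear domain: L_eq = 10·log₁₀[(Σ tᵢ·10^(Lᵢ/10))/T], T = 210 min.
Σ tᵢ·10^(Lᵢ/10) = 60·10^(81.4/10) + 60·10^(75.6/10) + 90·10^(74.3/10) = 1.288e+10.
L_eq = 10·log₁₀(1.288e+10/210) = 77.88 dB(A).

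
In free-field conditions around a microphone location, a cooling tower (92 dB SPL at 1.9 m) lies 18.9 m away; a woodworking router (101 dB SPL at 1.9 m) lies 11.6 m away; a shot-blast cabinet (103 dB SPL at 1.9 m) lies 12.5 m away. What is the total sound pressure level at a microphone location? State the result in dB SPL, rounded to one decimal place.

Propagate each source to the receiver with L = L_ref − 20·log₁₀(r/r_ref), then add intensities.
cooling tower: 92 − 20·log₁₀(18.9/1.9) = 92 − 19.95 = 72.05 dB SPL.
woodworking router: 101 − 20·log₁₀(11.6/1.9) = 101 − 15.71 = 85.29 dB SPL.
shot-blast cabinet: 103 − 20·log₁₀(12.5/1.9) = 103 − 16.36 = 86.64 dB SPL.
Σ 10^(L/10) = 8.147e+08 → L_total = 10·log₁₀(8.147e+08) = 89.11 dB SPL.

89.1 dB SPL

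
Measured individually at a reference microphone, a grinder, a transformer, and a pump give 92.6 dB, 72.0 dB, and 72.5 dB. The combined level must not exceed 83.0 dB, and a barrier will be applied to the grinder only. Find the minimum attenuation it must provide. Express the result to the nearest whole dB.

10 dB

Everything except the grinder sums to 10^(72.0/10) + 10^(72.5/10) = 3.363e+07 in linear terms, 75.27 dB.
To meet 83.0 dB overall, the treated grinder may contribute at most 10^(83.0/10) − 3.363e+07 = 1.659e+08, i.e. 82.20 dB.
So the grinder must be reduced from 92.6 to 82.20 dB: IL = 10.40 dB.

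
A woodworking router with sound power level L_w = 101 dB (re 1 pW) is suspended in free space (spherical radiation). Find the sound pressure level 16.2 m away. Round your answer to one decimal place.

L_p = L_w − 10·log₁₀(4π·r²) with r = 16.2 m.
4π·r² = 3298 m², 10·log₁₀ of that is 35.182 dB.
L_p = 101 − 35.182 = 65.82 dB.

65.8 dB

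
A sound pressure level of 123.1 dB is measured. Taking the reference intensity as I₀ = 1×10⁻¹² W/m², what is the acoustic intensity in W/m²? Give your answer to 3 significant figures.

2.04 W/m²

I/I₀ = 10^(123.1/10) = 2.042e+12, so I = 2.042e+12 × 10⁻¹² W/m².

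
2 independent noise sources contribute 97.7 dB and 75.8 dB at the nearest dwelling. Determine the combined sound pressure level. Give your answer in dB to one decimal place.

97.7 dB

For uncorrelated sources the intensities add, so convert each level to linear form, sum, and take 10·log₁₀ of the total.
Σ 10^(L/10) = 10^(97.7/10) + 10^(75.8/10) = 5.926e+09.
L_total = 10·log₁₀(5.926e+09) = 97.73 dB.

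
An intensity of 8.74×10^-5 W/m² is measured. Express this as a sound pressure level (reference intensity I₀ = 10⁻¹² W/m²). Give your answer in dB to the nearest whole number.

79 dB

Dividing by I₀ shifts the exponent by 12: I/I₀ = 8.74×10^7.
L = 10·(0.9415 + 7) = 79.42 dB.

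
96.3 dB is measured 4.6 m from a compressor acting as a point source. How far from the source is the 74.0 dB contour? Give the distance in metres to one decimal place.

59.9 m

For a point source L₁ − L₂ = 20·log₁₀(r₂/r₁), so r₂ = r₁·10^((L₁−L₂)/20).
r₂ = 4.6·10^((96.3−74.0)/20) = 4.6·10^(22.3/20) = 59.95 m.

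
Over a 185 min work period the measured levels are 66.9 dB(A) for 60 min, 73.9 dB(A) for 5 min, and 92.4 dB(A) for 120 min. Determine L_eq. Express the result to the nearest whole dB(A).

Weight each interval's intensity by its duration and average over T = 185 min:
Σ tᵢ·10^(Lᵢ/10) = 60·10^(66.9/10) + 5·10^(73.9/10) + 120·10^(92.4/10) = 2.090e+11.
L_eq = 10·log₁₀(2.090e+11/185) = 90.53 dB(A).

91 dB(A)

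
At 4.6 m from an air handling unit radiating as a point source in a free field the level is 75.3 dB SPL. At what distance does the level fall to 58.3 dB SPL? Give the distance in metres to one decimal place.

Point-source spreading drops the level by 20·log₁₀(r₂/r₁); inverting, r₂/r₁ = 10^(ΔL/20).
r₂ = 4.6·10^((75.3−58.3)/20) = 4.6·10^(17.0/20) = 32.57 m.

32.6 m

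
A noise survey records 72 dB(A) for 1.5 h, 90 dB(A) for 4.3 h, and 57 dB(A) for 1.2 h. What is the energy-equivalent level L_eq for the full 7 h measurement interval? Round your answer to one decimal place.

87.9 dB(A)

L_eq = 10·log₁₀[(1/T)·Σ tᵢ·10^(Lᵢ/10)] with T = 7 h.
Σ tᵢ·10^(Lᵢ/10) = 1.5·10^(72/10) + 4.3·10^(90/10) + 1.2·10^(57/10) = 4.324e+09.
L_eq = 10·log₁₀(4.324e+09/7) = 87.91 dB(A).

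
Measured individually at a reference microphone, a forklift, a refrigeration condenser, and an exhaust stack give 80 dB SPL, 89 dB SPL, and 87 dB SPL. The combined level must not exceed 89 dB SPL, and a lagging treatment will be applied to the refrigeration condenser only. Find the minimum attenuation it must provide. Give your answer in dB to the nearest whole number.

6 dB

Everything except the refrigeration condenser sums to 10^(80/10) + 10^(87/10) = 6.012e+08 in linear terms, 87.79 dB SPL.
The limit corresponds to 10^(89/10) = 7.943e+08; subtracting the fixed part leaves 1.931e+08 for the refrigeration condenser, i.e. 82.86 dB SPL.
Required insertion loss = 89 − 82.86 = 6.14 dB.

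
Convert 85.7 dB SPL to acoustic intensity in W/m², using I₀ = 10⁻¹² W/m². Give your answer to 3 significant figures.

I/I₀ = 10^(85.7/10) = 3.715e+08, so I = 3.715e+08 × 10⁻¹² W/m².

0.000372 W/m²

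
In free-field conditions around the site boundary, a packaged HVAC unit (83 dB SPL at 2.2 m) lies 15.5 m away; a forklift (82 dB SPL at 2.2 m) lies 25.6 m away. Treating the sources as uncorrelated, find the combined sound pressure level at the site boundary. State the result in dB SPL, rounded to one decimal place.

67.2 dB SPL

First find each source's level at the receiver (point-source: −20·log₁₀(r/r_ref)), then combine on an intensity basis.
packaged HVAC unit: 83 − 20·log₁₀(15.5/2.2) = 83 − 16.96 = 66.04 dB SPL.
forklift: 82 − 20·log₁₀(25.6/2.2) = 82 − 21.32 = 60.68 dB SPL.
Σ 10^(L/10) = 5.190e+06 → L_total = 10·log₁₀(5.190e+06) = 67.15 dB SPL.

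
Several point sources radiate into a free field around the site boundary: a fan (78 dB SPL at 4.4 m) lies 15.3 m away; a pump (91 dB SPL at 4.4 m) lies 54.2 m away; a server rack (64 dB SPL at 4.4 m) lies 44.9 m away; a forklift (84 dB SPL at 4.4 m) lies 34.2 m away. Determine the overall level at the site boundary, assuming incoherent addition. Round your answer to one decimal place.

72.5 dB SPL

Propagate each source to the receiver with L = L_ref − 20·log₁₀(r/r_ref), then add intensities.
fan: 78 − 20·log₁₀(15.3/4.4) = 78 − 10.82 = 67.18 dB SPL.
pump: 91 − 20·log₁₀(54.2/4.4) = 91 − 21.81 = 69.19 dB SPL.
server rack: 64 − 20·log₁₀(44.9/4.4) = 64 − 20.18 = 43.82 dB SPL.
forklift: 84 − 20·log₁₀(34.2/4.4) = 84 − 17.81 = 66.19 dB SPL.
Σ 10^(L/10) = 1.770e+07 → L_total = 10·log₁₀(1.770e+07) = 72.48 dB SPL.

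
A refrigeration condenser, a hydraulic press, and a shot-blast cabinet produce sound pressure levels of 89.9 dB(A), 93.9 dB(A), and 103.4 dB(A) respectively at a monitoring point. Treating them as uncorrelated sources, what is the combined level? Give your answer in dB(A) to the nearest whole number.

Incoherent sources combine by intensity addition: L_total = 10·log₁₀(Σ 10^(L_i/10)).
Σ 10^(L/10) = 10^(89.9/10) + 10^(93.9/10) + 10^(103.4/10) = 2.531e+10.
L_total = 10·log₁₀(2.531e+10) = 104.03 dB(A).

104 dB(A)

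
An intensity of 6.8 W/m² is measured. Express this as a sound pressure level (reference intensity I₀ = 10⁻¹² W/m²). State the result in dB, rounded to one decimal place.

128.3 dB

L = 10·log₁₀(I/I₀) = 10·log₁₀(6.8/10⁻¹²) = 10·log₁₀(6.8×10^12).
L = 10·(0.8325 + 12) = 128.33 dB.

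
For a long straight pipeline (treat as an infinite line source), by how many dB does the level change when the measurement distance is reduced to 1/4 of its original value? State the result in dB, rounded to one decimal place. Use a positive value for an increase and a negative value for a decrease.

+6.0 dB

Line-source spreading: ΔL = −10·log₁₀(r₂/r₁).
ΔL = −10·log₁₀(0.25) = +6.02 dB.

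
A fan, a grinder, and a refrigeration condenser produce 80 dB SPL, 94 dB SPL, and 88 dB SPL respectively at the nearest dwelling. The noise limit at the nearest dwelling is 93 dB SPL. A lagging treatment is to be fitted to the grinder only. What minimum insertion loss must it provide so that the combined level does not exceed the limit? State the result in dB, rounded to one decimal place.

3.0 dB

The untreated sources together contribute 10^(80/10) + 10^(88/10) = 7.310e+08, i.e. 88.64 dB SPL.
To meet 93 dB SPL overall, the treated grinder may contribute at most 10^(93/10) − 7.310e+08 = 1.264e+09, i.e. 91.02 dB SPL.
Required insertion loss = 94 − 91.02 = 2.98 dB.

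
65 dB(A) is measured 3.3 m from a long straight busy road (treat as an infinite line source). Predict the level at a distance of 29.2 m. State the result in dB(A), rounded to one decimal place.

Line-source attenuation: ΔL = 10·log₁₀(r₂/r₁) = 10·log₁₀(29.2/3.3) = 9.469 dB.
L₂ = 65 − 10·log₁₀(29.2/3.3) = 65 − 9.469 = 55.53 dB(A).

55.5 dB(A)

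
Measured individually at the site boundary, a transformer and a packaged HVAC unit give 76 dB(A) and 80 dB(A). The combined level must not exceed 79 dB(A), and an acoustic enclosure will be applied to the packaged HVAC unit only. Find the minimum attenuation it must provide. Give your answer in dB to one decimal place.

Everything except the packaged HVAC unit sums to 10^(76/10) = 3.981e+07 in linear terms, 76.00 dB(A).
The limit corresponds to 10^(79/10) = 7.943e+07; subtracting the fixed part leaves 3.962e+07 for the packaged HVAC unit, i.e. 75.98 dB(A).
Required insertion loss = 80 − 75.98 = 4.02 dB.

4.0 dB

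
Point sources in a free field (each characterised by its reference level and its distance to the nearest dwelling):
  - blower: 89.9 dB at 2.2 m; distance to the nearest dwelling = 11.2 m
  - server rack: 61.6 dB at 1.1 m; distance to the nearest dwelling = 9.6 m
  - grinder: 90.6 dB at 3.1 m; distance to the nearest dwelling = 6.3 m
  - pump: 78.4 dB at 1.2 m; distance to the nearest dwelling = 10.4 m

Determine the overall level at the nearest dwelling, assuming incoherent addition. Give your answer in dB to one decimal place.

Apply inverse-square spreading to bring every level to the receiver, then sum 10^(L/10).
blower: 89.9 − 20·log₁₀(11.2/2.2) = 89.9 − 14.14 = 75.76 dB.
server rack: 61.6 − 20·log₁₀(9.6/1.1) = 61.6 − 18.82 = 42.78 dB.
grinder: 90.6 − 20·log₁₀(6.3/3.1) = 90.6 − 6.16 = 84.44 dB.
pump: 78.4 − 20·log₁₀(10.4/1.2) = 78.4 − 18.76 = 59.64 dB.
Σ 10^(L/10) = 3.166e+08 → L_total = 10·log₁₀(3.166e+08) = 85.01 dB.

85.0 dB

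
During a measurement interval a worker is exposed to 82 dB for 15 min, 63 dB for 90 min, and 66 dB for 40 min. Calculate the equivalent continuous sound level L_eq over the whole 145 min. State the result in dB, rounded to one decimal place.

72.7 dB

L_eq = 10·log₁₀[(1/T)·Σ tᵢ·10^(Lᵢ/10)] with T = 145 min.
Σ tᵢ·10^(Lᵢ/10) = 15·10^(82/10) + 90·10^(63/10) + 40·10^(66/10) = 2.716e+09.
L_eq = 10·log₁₀(2.716e+09/145) = 72.73 dB.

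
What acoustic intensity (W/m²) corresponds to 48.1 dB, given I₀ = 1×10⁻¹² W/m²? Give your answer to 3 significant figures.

6.46e-08 W/m²

I = I₀·10^(L/10) = 10⁻¹² × 10^(48.1/10) = 10^(-7.190).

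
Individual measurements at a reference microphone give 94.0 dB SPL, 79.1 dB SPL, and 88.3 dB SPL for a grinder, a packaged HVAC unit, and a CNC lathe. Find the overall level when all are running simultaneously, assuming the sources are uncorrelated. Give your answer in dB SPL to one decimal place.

95.1 dB SPL

Incoherent sources combine by intensity addition: L_total = 10·log₁₀(Σ 10^(L_i/10)).
Σ 10^(L/10) = 10^(94.0/10) + 10^(79.1/10) + 10^(88.3/10) = 3.269e+09.
L_total = 10·log₁₀(3.269e+09) = 95.14 dB SPL.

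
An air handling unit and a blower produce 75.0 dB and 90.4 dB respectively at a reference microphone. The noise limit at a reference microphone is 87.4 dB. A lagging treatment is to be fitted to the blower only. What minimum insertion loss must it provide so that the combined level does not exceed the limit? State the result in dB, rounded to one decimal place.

Everything except the blower sums to 10^(75.0/10) = 3.162e+07 in linear terms, 75.00 dB.
To meet 87.4 dB overall, the treated blower may contribute at most 10^(87.4/10) − 3.162e+07 = 5.179e+08, i.e. 87.14 dB.
Required insertion loss = 90.4 − 87.14 = 3.26 dB.

3.3 dB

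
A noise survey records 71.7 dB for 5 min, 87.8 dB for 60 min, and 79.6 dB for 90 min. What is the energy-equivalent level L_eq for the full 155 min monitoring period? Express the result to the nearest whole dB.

L_eq = 10·log₁₀[(1/T)·Σ tᵢ·10^(Lᵢ/10)] with T = 155 min.
Σ tᵢ·10^(Lᵢ/10) = 5·10^(71.7/10) + 60·10^(87.8/10) + 90·10^(79.6/10) = 4.444e+10.
L_eq = 10·log₁₀(4.444e+10/155) = 84.57 dB.

85 dB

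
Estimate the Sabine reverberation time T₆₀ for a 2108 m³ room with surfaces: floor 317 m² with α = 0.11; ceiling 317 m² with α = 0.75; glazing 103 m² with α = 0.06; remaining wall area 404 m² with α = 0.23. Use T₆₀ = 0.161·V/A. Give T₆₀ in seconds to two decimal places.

0.91 s

A = Σ Sᵢαᵢ = 317·0.11 + 317·0.75 + 103·0.06 + 404·0.23 = 371.72 m².
T₆₀ = 0.161·V/A = 0.161·2108/371.72 = 0.913 s.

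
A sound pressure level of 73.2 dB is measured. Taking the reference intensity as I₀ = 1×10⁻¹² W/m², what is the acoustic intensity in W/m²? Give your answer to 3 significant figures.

2.09e-05 W/m²

I = I₀·10^(L/10) = 10⁻¹² × 10^(73.2/10) = 10^(-4.680).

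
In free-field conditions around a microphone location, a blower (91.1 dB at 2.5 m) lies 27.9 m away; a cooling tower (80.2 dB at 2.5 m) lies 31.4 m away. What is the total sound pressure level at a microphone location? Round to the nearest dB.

Apply inverse-square spreading to bring every level to the receiver, then sum 10^(L/10).
blower: 91.1 − 20·log₁₀(27.9/2.5) = 91.1 − 20.95 = 70.15 dB.
cooling tower: 80.2 − 20·log₁₀(31.4/2.5) = 80.2 − 21.98 = 58.22 dB.
Σ 10^(L/10) = 1.101e+07 → L_total = 10·log₁₀(1.101e+07) = 70.42 dB.

70 dB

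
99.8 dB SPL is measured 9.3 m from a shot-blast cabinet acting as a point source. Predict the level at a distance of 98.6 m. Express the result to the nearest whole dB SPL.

Point-source attenuation: ΔL = 20·log₁₀(r₂/r₁) = 20·log₁₀(98.6/9.3) = 20.508 dB.
L₂ = 99.8 − 20·log₁₀(98.6/9.3) = 99.8 − 20.508 = 79.29 dB SPL.

79 dB SPL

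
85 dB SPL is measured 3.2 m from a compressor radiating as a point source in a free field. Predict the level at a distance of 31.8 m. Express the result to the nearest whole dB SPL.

65 dB SPL

Spherical spreading from a point source gives a 20·log₁₀(r₂/r₁) drop.
L₂ = 85 − 20·log₁₀(31.8/3.2) = 85 − 19.946 = 65.05 dB SPL.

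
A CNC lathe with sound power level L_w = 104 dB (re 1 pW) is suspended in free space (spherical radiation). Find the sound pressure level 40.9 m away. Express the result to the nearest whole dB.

61 dB

L_p = L_w − 10·log₁₀(4π·r²) with r = 40.9 m.
4π·r² = 2.102e+04 m², 10·log₁₀ of that is 43.227 dB.
L_p = 104 − 43.227 = 60.77 dB.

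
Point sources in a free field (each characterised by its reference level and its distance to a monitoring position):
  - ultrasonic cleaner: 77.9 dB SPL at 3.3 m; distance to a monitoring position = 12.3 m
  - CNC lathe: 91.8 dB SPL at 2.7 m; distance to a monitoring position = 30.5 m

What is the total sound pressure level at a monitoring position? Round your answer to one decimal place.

72.1 dB SPL

First find each source's level at the receiver (point-source: −20·log₁₀(r/r_ref)), then combine on an intensity basis.
ultrasonic cleaner: 77.9 − 20·log₁₀(12.3/3.3) = 77.9 − 11.43 = 66.47 dB SPL.
CNC lathe: 91.8 − 20·log₁₀(30.5/2.7) = 91.8 − 21.06 = 70.74 dB SPL.
Σ 10^(L/10) = 1.630e+07 → L_total = 10·log₁₀(1.630e+07) = 72.12 dB SPL.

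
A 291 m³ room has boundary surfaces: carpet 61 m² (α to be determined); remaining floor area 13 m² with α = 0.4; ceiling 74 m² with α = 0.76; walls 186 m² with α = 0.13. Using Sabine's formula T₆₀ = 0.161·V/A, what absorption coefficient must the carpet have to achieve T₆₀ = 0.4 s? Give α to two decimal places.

0.52

Required total absorption A = 0.161·291/0.4 = 117.13 m².
Absorption from the other surfaces = 13·0.4 + 74·0.76 + 186·0.13 = 85.62 m², so the carpet must supply 31.51 m² over 61 m².
α = 31.51/61 = 0.517.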